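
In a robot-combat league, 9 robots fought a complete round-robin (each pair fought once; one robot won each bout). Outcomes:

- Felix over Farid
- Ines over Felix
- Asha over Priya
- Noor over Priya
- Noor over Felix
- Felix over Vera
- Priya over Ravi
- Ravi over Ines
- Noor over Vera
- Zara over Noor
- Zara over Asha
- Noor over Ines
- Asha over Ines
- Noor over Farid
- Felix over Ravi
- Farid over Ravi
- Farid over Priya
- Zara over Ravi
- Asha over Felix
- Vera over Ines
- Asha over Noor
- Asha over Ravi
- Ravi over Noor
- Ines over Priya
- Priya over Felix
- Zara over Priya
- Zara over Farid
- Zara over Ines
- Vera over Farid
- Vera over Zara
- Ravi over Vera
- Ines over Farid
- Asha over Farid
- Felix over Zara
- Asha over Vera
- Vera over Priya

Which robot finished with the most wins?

Asha

Win totals: Priya 2, Noor 5, Felix 4, Ravi 3, Farid 2, Vera 4, Zara 6, Ines 3, Asha 7.
Asha leads with 7 wins (next highest: 6).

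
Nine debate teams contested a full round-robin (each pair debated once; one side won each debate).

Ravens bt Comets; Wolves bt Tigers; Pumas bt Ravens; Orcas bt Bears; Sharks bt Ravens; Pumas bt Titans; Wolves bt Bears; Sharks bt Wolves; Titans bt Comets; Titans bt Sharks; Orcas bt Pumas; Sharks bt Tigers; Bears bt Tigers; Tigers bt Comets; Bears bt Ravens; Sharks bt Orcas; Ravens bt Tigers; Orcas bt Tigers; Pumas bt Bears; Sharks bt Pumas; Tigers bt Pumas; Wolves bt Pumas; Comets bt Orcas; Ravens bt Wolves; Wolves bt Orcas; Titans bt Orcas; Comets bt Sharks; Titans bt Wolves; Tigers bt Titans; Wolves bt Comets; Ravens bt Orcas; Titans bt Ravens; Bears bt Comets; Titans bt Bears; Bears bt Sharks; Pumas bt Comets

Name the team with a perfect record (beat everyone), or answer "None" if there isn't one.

Highest win total is Titans with 6 (out of 8 possible).
Titans lost to Pumas, Tigers, so no team went undefeated.

None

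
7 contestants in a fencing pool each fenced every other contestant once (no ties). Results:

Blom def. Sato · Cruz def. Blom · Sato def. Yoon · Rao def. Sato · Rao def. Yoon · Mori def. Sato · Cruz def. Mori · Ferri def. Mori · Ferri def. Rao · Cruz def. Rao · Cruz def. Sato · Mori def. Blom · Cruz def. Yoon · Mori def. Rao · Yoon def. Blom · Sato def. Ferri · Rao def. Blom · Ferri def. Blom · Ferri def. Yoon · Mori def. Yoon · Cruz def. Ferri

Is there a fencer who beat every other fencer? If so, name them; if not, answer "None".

Cruz

Cruz has 6 wins out of 6 opponents — a perfect record.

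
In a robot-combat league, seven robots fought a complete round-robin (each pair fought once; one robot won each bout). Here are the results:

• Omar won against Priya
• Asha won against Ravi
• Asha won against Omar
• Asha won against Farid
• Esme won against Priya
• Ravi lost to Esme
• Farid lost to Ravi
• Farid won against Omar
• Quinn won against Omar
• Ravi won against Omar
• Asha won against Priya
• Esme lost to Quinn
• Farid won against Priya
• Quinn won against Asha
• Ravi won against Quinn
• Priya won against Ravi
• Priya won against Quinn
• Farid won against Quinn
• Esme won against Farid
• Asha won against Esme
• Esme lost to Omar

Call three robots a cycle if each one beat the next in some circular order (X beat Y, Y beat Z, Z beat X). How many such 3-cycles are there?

Win totals: Esme 3, Quinn 3, Priya 2, Ravi 3, Asha 5, Omar 2, Farid 3.
A robot with w wins dominates both others in C(w,2) triples; summing gives 3 + 3 + 1 + 3 + 10 + 1 + 3 = 24 transitive triples.
Total triples C(7,3) = 35, so cyclic triples = 35 − 24 = 11.

11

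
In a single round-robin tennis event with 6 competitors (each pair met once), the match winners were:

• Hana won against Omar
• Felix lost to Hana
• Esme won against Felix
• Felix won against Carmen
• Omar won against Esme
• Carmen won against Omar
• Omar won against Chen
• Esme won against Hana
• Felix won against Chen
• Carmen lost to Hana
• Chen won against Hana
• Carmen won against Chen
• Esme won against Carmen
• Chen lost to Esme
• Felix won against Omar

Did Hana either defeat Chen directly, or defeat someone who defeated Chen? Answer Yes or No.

Yes

Hana did not beat Chen directly.
Hana beat Omar, Felix, Carmen. Of those, Omar beat Chen.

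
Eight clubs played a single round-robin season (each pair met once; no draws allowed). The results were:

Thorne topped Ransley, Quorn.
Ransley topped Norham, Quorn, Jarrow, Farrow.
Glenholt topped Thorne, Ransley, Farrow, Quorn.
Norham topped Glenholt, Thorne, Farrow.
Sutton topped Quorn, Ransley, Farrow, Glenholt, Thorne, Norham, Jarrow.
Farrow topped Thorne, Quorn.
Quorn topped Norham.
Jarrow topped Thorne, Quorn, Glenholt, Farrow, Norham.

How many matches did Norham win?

Norham's results: beat Glenholt, Farrow, Thorne; lost to Ransley, Sutton, Quorn, Jarrow.
That is 3 wins.

3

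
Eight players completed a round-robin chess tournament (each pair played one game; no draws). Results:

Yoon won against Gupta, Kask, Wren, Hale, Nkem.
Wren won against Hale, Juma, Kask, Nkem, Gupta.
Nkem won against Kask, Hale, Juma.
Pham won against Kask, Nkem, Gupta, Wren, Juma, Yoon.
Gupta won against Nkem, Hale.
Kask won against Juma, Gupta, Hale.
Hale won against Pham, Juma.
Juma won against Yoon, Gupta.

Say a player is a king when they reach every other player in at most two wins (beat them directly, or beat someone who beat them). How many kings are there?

4

Yoon reaches everyone (king).
Hale reaches everyone (king).
Kask cannot reach Wren in two steps.
Juma cannot reach Pham in two steps.
Gupta cannot reach Yoon, Wren in two steps.
Wren reaches everyone (king).
Nkem cannot reach Wren in two steps.
Pham reaches everyone (king).
Kings: Yoon, Hale, Wren, Pham — 4.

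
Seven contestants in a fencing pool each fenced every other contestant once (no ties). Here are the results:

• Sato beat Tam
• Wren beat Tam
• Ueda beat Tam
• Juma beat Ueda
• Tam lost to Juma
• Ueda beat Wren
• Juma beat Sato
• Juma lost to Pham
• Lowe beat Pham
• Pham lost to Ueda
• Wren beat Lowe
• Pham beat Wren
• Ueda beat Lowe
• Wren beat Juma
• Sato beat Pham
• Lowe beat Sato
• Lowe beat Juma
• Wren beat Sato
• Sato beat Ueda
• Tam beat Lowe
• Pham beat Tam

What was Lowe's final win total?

3

Lowe's results: beat Juma, Sato, Pham; lost to Tam, Wren, Ueda.
That is 3 wins.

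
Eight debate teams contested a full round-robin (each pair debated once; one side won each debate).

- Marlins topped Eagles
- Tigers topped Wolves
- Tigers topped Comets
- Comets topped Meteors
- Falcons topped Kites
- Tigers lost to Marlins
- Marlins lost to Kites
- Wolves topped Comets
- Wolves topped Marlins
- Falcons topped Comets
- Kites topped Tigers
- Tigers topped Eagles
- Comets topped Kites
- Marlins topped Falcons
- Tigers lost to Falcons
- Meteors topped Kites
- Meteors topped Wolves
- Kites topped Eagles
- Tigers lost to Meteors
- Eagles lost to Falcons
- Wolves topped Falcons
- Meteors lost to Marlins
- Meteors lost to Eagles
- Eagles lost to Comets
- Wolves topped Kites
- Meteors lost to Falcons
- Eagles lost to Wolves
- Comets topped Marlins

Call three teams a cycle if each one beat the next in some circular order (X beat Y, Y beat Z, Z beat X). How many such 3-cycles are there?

Win totals: Falcons 5, Wolves 5, Comets 4, Kites 3, Marlins 4, Tigers 3, Meteors 3, Eagles 1.
A team with w wins dominates both others in C(w,2) triples; summing gives 10 + 10 + 6 + 3 + 6 + 3 + 3 + 0 = 41 transitive triples.
Total triples C(8,3) = 56, so cyclic triples = 56 − 41 = 15.

15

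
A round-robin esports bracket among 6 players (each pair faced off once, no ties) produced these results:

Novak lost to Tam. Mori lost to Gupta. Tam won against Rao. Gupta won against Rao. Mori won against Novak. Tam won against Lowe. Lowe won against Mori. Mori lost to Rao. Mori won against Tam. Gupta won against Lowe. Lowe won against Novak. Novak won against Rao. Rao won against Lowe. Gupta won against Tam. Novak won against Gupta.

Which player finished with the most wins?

Win totals: Gupta 4, Novak 2, Tam 3, Rao 2, Lowe 2, Mori 2.
Gupta leads with 4 wins (next highest: 3).

Gupta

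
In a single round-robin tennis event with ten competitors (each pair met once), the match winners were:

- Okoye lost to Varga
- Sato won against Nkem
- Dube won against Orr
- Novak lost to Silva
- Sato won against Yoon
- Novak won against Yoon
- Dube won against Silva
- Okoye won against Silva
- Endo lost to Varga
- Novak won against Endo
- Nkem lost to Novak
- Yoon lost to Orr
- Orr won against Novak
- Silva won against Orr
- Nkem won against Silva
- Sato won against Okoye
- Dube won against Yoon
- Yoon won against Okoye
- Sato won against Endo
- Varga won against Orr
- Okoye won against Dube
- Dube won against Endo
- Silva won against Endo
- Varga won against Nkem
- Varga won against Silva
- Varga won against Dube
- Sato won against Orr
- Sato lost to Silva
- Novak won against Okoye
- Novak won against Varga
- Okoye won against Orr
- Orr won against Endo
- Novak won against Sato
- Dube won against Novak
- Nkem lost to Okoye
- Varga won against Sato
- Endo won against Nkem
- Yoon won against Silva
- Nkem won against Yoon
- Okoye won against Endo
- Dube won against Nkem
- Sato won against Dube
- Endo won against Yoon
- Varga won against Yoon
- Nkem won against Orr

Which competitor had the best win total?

Win totals: Sato 6, Dube 6, Varga 8, Yoon 2, Endo 2, Okoye 5, Nkem 3, Silva 4, Orr 3, Novak 6.
Varga leads with 8 wins (next highest: 6).

Varga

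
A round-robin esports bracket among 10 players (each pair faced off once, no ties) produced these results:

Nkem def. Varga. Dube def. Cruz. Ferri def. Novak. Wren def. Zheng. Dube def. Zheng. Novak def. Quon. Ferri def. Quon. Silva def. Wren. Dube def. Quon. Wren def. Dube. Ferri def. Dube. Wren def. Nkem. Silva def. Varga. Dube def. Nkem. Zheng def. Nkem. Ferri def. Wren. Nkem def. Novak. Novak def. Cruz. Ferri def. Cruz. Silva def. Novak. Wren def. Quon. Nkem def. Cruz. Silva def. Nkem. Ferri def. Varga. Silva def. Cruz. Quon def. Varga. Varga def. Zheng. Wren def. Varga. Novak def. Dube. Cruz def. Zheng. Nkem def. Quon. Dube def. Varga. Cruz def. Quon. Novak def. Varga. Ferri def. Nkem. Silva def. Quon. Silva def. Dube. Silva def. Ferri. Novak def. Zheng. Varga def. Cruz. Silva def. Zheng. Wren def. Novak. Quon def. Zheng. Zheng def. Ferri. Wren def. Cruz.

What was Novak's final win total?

5

Novak's results: beat Varga, Quon, Cruz, Zheng, Dube; lost to Silva, Wren, Nkem, Ferri.
That is 5 wins.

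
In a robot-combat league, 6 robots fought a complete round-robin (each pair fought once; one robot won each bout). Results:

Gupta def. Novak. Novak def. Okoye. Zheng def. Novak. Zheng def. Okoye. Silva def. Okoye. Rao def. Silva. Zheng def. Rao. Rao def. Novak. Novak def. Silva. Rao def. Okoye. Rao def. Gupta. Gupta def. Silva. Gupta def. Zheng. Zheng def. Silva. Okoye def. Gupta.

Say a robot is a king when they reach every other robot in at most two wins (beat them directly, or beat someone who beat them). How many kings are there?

Zheng reaches everyone (king).
Gupta reaches everyone (king).
Silva cannot reach Zheng, Novak, Rao in two steps.
Novak cannot reach Zheng, Rao in two steps.
Okoye cannot reach Rao in two steps.
Rao reaches everyone (king).
Kings: Zheng, Gupta, Rao — 3.

3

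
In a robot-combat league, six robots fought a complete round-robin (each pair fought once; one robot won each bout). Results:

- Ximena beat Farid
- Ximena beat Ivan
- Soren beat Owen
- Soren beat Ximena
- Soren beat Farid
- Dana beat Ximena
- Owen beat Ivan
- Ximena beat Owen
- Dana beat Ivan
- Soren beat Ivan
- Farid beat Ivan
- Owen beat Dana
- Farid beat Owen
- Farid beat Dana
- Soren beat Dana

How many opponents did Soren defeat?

5

Soren's results: beat Owen, Dana, Ximena, Farid, Ivan; lost to no one.
That is 5 wins.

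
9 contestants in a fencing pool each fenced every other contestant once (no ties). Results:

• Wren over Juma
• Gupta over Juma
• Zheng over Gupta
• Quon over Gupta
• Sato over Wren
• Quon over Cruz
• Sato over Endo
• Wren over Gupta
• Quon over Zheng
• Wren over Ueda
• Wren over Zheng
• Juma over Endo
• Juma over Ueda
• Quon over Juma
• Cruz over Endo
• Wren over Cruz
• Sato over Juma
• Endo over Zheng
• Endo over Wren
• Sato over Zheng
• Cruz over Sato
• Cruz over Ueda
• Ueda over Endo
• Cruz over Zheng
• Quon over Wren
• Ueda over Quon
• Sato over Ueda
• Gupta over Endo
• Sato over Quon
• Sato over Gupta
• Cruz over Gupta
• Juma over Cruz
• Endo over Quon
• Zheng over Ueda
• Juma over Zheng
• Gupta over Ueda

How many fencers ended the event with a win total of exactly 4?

Win totals: Gupta 3, Zheng 2, Ueda 2, Cruz 5, Juma 4, Wren 5, Endo 3, Sato 7, Quon 5.
Exactly 4: Juma — 1 fencer.

1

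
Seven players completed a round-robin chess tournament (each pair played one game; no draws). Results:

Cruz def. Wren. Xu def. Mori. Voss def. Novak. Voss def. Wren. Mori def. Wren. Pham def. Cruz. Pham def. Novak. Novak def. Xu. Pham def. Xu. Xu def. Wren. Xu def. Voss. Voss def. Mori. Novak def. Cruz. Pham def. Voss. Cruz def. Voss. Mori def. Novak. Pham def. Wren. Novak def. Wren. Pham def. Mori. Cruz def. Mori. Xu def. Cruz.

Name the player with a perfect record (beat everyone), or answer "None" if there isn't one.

Pham

Pham has 6 wins out of 6 opponents — a perfect record.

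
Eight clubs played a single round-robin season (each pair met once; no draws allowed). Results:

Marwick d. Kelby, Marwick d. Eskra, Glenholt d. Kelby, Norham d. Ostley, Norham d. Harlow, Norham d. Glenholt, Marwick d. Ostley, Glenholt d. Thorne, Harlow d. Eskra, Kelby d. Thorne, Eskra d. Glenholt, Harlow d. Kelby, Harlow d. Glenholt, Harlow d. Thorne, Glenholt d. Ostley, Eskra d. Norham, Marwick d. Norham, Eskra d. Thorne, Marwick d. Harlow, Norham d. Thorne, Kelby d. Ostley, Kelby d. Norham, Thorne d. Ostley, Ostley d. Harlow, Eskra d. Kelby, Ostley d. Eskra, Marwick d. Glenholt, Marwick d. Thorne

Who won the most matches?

Win totals: Ostley 2, Kelby 3, Marwick 7, Glenholt 3, Harlow 4, Thorne 1, Eskra 4, Norham 4.
Marwick leads with 7 wins (next highest: 4).

Marwick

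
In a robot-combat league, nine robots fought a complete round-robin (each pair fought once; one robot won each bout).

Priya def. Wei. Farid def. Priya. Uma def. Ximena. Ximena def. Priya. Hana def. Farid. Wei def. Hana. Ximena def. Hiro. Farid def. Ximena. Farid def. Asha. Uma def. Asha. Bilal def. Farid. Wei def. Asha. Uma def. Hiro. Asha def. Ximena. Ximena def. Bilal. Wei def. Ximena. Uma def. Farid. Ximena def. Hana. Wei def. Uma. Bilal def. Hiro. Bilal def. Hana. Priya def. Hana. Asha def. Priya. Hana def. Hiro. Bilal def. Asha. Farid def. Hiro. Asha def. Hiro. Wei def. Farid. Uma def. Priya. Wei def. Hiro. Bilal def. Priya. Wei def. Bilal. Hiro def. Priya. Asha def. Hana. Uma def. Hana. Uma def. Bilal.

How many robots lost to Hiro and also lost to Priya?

Hiro beat: Priya.
Priya beat: Wei, Hana.
No one was beaten by both.

0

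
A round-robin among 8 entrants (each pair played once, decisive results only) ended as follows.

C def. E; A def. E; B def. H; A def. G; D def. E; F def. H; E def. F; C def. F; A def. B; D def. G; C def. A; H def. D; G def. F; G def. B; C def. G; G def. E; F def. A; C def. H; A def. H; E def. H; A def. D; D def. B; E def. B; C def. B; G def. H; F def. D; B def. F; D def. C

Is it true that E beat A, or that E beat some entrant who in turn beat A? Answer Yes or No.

E did not beat A directly.
E beat B, F, H. Of those, F beat A.

Yes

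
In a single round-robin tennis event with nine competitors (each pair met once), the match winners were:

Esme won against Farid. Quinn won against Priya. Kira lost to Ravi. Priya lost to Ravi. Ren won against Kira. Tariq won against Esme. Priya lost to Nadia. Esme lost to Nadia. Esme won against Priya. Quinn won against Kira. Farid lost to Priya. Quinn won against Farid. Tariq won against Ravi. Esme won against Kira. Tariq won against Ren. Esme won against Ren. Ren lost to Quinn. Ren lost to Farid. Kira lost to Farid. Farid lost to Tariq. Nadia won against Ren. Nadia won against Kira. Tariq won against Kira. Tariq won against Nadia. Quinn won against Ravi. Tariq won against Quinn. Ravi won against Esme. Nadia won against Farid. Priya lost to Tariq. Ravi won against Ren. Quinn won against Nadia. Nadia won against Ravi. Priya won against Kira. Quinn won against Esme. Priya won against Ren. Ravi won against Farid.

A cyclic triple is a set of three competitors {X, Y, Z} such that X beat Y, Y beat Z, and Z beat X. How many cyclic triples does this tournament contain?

Win totals: Kira 0, Ren 1, Tariq 8, Quinn 7, Farid 2, Esme 4, Nadia 6, Priya 3, Ravi 5.
A competitor with w wins dominates both others in C(w,2) triples; summing gives 0 + 0 + 28 + 21 + 1 + 6 + 15 + 3 + 10 = 84 transitive triples.
Total triples C(9,3) = 84, so cyclic triples = 84 − 84 = 0.

0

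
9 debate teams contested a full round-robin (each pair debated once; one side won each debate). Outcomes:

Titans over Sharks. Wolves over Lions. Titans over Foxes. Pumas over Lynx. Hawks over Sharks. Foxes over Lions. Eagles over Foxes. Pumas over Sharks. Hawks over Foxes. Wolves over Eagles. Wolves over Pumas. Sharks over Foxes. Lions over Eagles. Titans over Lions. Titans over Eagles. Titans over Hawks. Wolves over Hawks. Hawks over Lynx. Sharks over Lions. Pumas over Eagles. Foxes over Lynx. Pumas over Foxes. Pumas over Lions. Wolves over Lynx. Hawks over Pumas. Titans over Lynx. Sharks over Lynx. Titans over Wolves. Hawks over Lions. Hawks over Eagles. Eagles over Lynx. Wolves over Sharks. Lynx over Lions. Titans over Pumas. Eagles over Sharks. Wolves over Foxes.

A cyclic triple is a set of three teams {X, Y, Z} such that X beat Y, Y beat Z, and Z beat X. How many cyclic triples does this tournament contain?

3

Win totals: Hawks 6, Wolves 7, Sharks 3, Eagles 3, Pumas 5, Titans 8, Lions 1, Lynx 1, Foxes 2.
A team with w wins dominates both others in C(w,2) triples; summing gives 15 + 21 + 3 + 3 + 10 + 28 + 0 + 0 + 1 = 81 transitive triples.
Total triples C(9,3) = 84, so cyclic triples = 84 − 81 = 3.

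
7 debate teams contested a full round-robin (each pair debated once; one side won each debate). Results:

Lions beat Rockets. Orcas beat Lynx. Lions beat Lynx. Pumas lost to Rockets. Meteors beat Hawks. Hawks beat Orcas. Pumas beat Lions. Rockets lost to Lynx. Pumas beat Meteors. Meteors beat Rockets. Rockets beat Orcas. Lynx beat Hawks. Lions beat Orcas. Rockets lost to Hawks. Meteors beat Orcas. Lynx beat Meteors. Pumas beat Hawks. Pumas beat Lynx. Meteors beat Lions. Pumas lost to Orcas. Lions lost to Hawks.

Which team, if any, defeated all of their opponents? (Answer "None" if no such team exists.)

Highest win total is Pumas with 4 (out of 6 possible).
Pumas lost to Rockets, Orcas, so no team went undefeated.

None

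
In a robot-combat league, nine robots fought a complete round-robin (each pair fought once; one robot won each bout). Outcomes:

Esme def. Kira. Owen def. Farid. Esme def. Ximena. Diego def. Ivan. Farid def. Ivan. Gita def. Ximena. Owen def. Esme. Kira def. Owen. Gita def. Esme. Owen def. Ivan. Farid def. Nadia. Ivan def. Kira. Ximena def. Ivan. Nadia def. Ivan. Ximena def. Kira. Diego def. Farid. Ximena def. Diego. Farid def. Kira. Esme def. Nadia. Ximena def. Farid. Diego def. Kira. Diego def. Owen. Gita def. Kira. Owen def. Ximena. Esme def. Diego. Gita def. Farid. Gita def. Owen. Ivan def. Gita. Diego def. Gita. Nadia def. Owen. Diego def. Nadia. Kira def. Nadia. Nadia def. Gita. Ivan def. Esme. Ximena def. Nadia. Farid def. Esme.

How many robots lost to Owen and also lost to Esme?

1

Owen beat: Ximena, Esme, Farid, Ivan.
Esme beat: Ximena, Nadia, Diego, Kira.
Both beat: Ximena — 1.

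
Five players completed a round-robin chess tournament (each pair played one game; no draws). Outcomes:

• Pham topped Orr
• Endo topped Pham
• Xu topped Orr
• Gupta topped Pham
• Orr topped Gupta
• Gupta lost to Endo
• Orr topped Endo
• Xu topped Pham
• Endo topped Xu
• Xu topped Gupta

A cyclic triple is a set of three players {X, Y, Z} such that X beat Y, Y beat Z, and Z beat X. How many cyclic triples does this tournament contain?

3

Win totals: Orr 2, Pham 1, Xu 3, Gupta 1, Endo 3.
A player with w wins dominates both others in C(w,2) triples; summing gives 1 + 0 + 3 + 0 + 3 = 7 transitive triples.
Total triples C(5,3) = 10, so cyclic triples = 10 − 7 = 3.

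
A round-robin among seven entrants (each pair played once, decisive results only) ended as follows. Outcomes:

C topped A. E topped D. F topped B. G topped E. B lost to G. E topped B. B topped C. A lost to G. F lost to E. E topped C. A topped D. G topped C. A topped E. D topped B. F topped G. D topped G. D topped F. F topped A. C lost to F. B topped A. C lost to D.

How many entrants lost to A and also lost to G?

1

A beat: D, E.
G beat: A, B, C, E.
Both beat: E — 1.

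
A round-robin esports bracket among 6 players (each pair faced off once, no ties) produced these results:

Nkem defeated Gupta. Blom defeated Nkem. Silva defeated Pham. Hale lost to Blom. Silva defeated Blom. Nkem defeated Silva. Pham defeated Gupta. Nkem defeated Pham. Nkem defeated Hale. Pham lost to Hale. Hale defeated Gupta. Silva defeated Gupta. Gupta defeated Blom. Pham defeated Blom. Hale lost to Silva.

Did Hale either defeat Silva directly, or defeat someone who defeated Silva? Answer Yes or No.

Hale did not beat Silva directly.
Hale beat Gupta, Pham, but each of them lost to Silva. No two-step path.

No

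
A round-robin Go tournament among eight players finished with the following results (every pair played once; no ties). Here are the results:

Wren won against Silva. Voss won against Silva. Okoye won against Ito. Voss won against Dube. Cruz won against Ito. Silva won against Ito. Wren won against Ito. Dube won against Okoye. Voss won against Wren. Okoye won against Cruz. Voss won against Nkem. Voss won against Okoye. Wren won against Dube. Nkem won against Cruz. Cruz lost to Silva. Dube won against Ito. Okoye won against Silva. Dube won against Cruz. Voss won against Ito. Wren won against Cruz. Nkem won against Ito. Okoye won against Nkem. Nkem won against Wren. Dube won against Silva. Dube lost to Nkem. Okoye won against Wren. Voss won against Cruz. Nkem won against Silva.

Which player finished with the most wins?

Voss

Win totals: Wren 4, Nkem 5, Ito 0, Cruz 1, Voss 7, Silva 2, Okoye 5, Dube 4.
Voss leads with 7 wins (next highest: 5).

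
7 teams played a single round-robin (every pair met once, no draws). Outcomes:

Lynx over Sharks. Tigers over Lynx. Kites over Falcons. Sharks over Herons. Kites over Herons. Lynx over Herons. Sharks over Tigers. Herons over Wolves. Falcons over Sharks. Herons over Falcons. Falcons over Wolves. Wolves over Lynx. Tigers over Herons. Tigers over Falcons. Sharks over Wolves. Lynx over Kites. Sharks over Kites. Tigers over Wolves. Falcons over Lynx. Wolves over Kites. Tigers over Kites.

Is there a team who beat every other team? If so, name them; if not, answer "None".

Highest win total is Tigers with 5 (out of 6 possible).
Tigers lost to Sharks, so no team went undefeated.

None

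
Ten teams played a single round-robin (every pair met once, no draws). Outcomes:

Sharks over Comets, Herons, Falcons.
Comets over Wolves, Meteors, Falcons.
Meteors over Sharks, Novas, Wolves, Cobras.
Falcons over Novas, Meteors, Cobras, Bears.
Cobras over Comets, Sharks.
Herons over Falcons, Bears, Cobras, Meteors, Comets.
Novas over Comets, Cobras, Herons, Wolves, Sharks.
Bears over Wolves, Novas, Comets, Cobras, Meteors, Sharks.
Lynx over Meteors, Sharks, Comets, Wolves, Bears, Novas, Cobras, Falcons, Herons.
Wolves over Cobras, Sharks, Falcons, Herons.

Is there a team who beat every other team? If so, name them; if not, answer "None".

Lynx

Lynx has 9 wins out of 9 opponents — a perfect record.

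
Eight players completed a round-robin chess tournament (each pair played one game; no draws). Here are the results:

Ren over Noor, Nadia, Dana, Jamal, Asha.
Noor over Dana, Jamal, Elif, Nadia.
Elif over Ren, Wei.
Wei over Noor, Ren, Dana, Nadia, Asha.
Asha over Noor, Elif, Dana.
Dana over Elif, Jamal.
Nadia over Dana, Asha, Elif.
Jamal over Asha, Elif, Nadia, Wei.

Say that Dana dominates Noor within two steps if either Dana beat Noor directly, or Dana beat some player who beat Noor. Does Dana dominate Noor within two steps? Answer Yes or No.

Dana did not beat Noor directly.
Dana beat Elif, Jamal, but each of them lost to Noor. No two-step path.

No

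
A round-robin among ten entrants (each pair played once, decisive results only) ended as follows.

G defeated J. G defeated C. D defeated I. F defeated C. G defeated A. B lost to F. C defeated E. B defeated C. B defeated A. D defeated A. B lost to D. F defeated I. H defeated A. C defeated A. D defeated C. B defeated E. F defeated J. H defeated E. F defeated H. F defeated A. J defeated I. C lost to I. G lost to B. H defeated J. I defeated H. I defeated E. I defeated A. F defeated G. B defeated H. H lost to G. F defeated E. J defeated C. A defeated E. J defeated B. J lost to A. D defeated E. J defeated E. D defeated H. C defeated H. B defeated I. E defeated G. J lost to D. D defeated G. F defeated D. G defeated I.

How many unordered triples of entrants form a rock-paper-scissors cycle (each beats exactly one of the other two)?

Win totals: A 2, B 6, C 3, D 8, E 1, F 9, G 5, H 3, I 4, J 4.
An entrant with w wins dominates both others in C(w,2) triples; summing gives 1 + 15 + 3 + 28 + 0 + 36 + 10 + 3 + 6 + 6 = 108 transitive triples.
Total triples C(10,3) = 120, so cyclic triples = 120 − 108 = 12.

12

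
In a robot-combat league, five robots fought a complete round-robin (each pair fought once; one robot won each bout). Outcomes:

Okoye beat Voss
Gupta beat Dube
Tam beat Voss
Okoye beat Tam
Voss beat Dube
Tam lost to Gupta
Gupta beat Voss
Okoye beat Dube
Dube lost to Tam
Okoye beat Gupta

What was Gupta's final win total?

3

Gupta's results: beat Tam, Dube, Voss; lost to Okoye.
That is 3 wins.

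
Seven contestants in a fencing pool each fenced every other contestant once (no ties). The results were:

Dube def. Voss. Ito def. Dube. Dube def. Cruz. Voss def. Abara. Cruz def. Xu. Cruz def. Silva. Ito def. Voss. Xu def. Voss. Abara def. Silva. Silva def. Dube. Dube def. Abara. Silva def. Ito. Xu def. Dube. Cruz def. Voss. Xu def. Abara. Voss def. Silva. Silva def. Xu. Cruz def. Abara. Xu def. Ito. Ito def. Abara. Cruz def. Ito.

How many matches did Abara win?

1

Abara's results: beat Silva; lost to Voss, Xu, Cruz, Ito, Dube.
That is 1 win.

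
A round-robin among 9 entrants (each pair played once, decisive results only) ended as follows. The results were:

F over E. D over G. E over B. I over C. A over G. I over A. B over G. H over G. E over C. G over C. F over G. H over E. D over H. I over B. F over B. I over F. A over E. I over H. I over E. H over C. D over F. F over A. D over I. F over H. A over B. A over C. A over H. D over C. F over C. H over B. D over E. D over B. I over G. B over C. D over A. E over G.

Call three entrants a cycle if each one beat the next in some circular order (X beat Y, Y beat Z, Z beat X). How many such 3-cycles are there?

Win totals: A 5, B 2, C 0, D 8, E 3, F 6, G 1, H 4, I 7.
An entrant with w wins dominates both others in C(w,2) triples; summing gives 10 + 1 + 0 + 28 + 3 + 15 + 0 + 6 + 21 = 84 transitive triples.
Total triples C(9,3) = 84, so cyclic triples = 84 − 84 = 0.

0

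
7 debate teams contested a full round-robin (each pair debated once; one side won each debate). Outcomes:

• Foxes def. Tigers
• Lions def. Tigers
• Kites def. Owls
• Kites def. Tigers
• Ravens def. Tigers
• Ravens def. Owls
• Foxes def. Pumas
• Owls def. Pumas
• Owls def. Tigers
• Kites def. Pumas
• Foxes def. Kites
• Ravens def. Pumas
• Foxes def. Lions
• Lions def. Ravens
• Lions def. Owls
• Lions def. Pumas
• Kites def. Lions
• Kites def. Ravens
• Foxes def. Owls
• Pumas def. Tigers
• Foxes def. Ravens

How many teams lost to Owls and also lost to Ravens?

2

Owls beat: Tigers, Pumas.
Ravens beat: Tigers, Owls, Pumas.
Both beat: Tigers, Pumas — 2.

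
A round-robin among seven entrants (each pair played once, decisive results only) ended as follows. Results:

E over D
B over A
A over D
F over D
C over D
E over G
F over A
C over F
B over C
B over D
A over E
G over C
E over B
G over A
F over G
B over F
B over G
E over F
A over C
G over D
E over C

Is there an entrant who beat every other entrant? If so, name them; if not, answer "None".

None

Highest win total is E with 5 (out of 6 possible).
E lost to A, so no entrant went undefeated.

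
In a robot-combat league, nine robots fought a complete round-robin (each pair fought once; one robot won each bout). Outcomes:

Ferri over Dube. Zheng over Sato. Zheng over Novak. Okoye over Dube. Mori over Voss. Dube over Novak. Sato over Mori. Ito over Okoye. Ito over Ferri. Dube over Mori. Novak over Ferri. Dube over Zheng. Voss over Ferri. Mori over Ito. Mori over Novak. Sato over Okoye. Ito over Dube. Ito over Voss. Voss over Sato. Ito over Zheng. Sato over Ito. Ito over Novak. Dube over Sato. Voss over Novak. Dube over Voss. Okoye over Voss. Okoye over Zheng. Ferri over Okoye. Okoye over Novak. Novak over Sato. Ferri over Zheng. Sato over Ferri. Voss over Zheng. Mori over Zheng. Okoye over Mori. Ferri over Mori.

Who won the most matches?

Win totals: Mori 4, Ito 6, Ferri 4, Dube 5, Zheng 2, Sato 4, Voss 4, Okoye 5, Novak 2.
Ito leads with 6 wins (next highest: 5).

Ito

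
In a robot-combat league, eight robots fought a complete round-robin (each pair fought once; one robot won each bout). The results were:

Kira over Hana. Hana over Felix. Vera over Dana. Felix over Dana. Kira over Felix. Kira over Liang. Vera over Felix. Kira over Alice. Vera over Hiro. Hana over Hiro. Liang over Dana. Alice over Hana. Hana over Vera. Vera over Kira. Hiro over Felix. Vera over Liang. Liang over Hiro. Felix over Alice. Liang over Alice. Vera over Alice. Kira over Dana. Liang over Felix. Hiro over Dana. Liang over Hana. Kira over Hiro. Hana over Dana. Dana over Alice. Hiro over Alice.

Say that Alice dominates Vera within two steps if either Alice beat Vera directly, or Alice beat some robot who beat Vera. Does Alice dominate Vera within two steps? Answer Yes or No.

Alice did not beat Vera directly.
Alice beat Hana. Of those, Hana beat Vera.

Yes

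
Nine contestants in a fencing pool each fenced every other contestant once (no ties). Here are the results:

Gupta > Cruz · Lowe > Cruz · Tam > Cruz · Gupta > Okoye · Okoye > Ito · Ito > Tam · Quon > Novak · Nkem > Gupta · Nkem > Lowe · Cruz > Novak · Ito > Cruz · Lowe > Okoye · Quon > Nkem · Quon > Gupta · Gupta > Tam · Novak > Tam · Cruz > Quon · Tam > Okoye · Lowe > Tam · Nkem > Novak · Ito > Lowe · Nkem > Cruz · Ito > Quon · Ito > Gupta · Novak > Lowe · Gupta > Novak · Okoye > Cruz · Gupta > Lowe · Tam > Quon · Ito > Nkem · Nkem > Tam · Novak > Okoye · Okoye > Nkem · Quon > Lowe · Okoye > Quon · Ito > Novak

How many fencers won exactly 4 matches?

Win totals: Tam 3, Novak 3, Quon 4, Cruz 2, Gupta 5, Lowe 3, Ito 7, Okoye 4, Nkem 5.
Exactly 4: Quon, Okoye — 2 fencers.

2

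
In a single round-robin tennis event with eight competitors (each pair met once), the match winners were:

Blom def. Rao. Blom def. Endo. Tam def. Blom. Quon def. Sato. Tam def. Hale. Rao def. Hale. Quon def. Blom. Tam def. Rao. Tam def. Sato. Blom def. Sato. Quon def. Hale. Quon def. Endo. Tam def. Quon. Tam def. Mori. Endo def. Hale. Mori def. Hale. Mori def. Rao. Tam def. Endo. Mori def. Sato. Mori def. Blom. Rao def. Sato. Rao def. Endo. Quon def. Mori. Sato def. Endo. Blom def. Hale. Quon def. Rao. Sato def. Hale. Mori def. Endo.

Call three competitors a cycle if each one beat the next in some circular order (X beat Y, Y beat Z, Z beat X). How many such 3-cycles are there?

0

Win totals: Quon 6, Hale 0, Blom 4, Mori 5, Sato 2, Rao 3, Tam 7, Endo 1.
A competitor with w wins dominates both others in C(w,2) triples; summing gives 15 + 0 + 6 + 10 + 1 + 3 + 21 + 0 = 56 transitive triples.
Total triples C(8,3) = 56, so cyclic triples = 56 − 56 = 0.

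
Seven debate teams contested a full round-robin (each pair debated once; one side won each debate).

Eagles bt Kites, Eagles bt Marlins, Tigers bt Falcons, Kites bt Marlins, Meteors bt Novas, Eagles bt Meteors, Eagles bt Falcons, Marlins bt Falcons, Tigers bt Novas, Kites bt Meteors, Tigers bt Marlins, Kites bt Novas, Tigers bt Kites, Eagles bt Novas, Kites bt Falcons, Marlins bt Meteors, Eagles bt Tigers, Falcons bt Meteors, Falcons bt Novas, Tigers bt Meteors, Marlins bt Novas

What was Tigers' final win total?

5

Tigers' results: beat Meteors, Falcons, Kites, Marlins, Novas; lost to Eagles.
That is 5 wins.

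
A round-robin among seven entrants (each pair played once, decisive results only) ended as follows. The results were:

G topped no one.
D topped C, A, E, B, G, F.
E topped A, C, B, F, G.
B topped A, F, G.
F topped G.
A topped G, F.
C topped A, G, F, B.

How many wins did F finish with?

1

F's results: beat G; lost to A, B, C, D, E.
That is 1 win.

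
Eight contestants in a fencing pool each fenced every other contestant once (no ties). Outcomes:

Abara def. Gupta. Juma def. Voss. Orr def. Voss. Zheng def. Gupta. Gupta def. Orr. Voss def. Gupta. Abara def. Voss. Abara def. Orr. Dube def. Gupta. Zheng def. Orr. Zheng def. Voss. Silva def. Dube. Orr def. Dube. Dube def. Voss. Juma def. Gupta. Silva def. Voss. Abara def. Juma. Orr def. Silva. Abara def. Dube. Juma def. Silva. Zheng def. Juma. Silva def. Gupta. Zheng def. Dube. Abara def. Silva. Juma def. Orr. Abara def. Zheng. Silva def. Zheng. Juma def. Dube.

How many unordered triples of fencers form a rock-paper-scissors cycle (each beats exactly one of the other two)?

5

Win totals: Orr 3, Zheng 5, Voss 1, Silva 4, Juma 5, Abara 7, Gupta 1, Dube 2.
A fencer with w wins dominates both others in C(w,2) triples; summing gives 3 + 10 + 0 + 6 + 10 + 21 + 0 + 1 = 51 transitive triples.
Total triples C(8,3) = 56, so cyclic triples = 56 − 51 = 5.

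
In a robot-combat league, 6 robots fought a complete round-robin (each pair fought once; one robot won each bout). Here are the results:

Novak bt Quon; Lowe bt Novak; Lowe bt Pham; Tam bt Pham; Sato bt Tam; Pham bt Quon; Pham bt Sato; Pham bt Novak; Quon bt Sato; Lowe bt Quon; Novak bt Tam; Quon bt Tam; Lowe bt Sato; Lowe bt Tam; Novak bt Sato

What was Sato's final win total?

Sato's results: beat Tam; lost to Novak, Pham, Lowe, Quon.
That is 1 win.

1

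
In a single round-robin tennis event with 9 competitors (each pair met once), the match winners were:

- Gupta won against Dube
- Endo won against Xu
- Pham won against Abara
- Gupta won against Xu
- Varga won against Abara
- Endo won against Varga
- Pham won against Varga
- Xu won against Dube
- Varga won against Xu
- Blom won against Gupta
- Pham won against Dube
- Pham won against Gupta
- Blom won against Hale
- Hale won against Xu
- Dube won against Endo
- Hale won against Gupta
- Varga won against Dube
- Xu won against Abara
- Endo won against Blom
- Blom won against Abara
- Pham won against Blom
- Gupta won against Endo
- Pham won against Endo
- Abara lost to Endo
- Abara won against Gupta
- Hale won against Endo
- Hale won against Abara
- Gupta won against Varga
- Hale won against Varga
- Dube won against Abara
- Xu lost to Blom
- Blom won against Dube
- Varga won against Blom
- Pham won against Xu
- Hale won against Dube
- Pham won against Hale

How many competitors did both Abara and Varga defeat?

0

Abara beat: Gupta.
Varga beat: Blom, Abara, Dube, Xu.
No one was beaten by both.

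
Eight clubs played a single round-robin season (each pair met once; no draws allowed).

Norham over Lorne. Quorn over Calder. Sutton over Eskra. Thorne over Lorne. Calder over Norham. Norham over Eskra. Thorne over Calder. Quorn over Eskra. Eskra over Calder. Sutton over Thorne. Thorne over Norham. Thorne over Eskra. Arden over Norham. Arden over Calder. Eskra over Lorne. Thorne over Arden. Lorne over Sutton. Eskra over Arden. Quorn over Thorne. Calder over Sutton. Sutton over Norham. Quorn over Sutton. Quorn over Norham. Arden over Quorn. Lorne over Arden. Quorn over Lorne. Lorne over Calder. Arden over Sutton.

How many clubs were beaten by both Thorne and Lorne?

Thorne beat: Norham, Lorne, Eskra, Calder, Arden.
Lorne beat: Sutton, Calder, Arden.
Both beat: Calder, Arden — 2.

2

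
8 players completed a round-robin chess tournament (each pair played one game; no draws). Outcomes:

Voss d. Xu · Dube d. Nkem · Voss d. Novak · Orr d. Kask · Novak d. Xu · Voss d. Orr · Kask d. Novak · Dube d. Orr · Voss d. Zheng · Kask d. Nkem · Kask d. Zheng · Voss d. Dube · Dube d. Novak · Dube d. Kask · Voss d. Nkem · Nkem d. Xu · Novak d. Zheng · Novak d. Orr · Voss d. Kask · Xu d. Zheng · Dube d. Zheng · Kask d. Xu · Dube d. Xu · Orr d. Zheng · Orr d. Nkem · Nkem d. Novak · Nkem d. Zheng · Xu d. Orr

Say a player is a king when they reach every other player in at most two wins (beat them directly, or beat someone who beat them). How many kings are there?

1

Orr cannot reach Dube, Voss in two steps.
Xu cannot reach Novak, Dube, Voss in two steps.
Novak cannot reach Dube, Voss in two steps.
Nkem cannot reach Dube, Voss, Kask in two steps.
Dube cannot reach Voss in two steps.
Voss reaches everyone (king).
Kask cannot reach Dube, Voss in two steps.
Zheng cannot reach Orr, Xu, Novak, Nkem, Dube, Voss, Kask in two steps.
Kings: Voss — 1.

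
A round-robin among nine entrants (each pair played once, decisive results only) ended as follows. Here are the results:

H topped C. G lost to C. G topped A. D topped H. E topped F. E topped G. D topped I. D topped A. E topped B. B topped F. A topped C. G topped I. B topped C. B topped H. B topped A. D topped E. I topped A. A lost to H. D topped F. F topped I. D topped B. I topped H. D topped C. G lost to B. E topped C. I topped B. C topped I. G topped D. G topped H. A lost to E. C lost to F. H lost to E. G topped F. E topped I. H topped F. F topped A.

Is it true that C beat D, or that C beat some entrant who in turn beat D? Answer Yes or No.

C did not beat D directly.
C beat G, I. Of those, G beat D.

Yes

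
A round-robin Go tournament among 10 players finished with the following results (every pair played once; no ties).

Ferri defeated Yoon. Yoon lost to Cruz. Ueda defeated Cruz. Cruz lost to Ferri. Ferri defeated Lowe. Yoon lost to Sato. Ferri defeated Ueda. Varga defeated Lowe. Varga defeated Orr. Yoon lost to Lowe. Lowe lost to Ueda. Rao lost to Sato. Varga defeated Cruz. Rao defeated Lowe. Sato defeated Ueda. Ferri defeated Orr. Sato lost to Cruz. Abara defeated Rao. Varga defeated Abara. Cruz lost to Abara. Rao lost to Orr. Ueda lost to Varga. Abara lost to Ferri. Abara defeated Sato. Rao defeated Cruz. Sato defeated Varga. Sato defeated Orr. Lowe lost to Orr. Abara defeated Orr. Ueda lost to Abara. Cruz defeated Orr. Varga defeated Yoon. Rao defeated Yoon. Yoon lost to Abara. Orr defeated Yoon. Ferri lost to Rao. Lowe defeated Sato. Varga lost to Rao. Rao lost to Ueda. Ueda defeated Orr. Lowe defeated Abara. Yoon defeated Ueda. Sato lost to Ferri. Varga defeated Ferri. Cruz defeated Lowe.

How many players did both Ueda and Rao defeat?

Ueda beat: Cruz, Rao, Lowe, Orr.
Rao beat: Ferri, Cruz, Varga, Lowe, Yoon.
Both beat: Cruz, Lowe — 2.

2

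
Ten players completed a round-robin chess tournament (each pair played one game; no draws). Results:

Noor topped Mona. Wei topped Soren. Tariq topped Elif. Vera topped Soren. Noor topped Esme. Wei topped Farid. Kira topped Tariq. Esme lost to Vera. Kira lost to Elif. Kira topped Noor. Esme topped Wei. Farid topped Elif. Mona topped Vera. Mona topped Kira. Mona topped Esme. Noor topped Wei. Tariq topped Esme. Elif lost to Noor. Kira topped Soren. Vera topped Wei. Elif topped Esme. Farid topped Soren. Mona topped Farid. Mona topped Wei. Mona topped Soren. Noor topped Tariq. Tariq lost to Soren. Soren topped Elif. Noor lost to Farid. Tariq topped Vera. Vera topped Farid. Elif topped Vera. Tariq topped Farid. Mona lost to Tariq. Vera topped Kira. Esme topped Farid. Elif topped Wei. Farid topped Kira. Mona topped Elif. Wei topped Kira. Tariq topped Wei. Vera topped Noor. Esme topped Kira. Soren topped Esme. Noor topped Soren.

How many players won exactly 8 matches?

Win totals: Soren 3, Elif 4, Noor 6, Wei 3, Kira 3, Vera 6, Mona 7, Tariq 6, Esme 3, Farid 4.
No player has exactly 8 wins.

0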